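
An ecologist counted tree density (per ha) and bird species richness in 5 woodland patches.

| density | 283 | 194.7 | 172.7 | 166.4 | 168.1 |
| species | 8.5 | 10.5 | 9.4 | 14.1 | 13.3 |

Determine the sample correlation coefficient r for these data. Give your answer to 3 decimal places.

-0.697

n = 5, Σx = 984.9, Σy = 55.8, Σx² = 203768.95, Σy² = 646.56, Σxy = 10655.2
nΣxy − ΣxΣy = 53276 − 54957.42 = -1681.42
nΣx² − (Σx)² = 1018844.75 − 970028.01 = 48816.74; nΣy² − (Σy)² = 3232.8 − 3113.64 = 119.16
r = -1681.42 / √(48816.74 × 119.16) = -1681.42 / 2411.8463 ≈ -0.697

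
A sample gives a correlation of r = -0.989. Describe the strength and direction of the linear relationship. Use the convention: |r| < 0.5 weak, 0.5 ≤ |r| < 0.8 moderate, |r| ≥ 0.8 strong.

r = -0.989 < 0 so the relationship is negative.
|r| = 0.989, which falls in the strong range.

strong negative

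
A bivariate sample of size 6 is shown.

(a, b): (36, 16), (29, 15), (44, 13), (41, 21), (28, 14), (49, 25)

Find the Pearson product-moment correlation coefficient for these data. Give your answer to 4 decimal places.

n = 6, Σa = 227, Σb = 104, Σa² = 8939, Σb² = 1912, Σab = 4061
nΣab − ΣaΣb = 24366 − 23608 = 758
nΣa² − (Σa)² = 53634 − 51529 = 2105; nΣb² − (Σb)² = 11472 − 10816 = 656
r = 758 / √(2105 × 656) = 758 / 1175.1085 ≈ 0.6450

0.6450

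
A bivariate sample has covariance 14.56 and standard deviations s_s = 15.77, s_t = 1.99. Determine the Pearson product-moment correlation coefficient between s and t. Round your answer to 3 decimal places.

0.464

r = Cov(s,t) / (s_s · s_t) = 14.56 / (15.77 × 1.99)
  = 14.56 / 31.3823 ≈ 0.464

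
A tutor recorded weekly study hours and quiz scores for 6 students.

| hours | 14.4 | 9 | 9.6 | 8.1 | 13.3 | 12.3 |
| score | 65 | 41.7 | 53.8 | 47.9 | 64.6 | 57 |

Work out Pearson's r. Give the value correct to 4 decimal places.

0.9106

n = 6, Σx = 66.7, Σy = 330, Σx² = 774.31, Σy² = 18574.9, Σxy = 3776.05
nΣxy − ΣxΣy = 22656.3 − 22011 = 645.3
nΣx² − (Σx)² = 4645.86 − 4448.89 = 196.97; nΣy² − (Σy)² = 111449.4 − 108900 = 2549.4
r = 645.3 / √(196.97 × 2549.4) = 645.3 / 708.6292 ≈ 0.9106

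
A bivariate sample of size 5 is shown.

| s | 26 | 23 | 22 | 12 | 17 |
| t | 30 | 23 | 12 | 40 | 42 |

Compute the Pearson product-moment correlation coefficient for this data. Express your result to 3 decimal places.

-0.631

n = 5, Σs = 100, Σt = 147, Σs² = 2122, Σt² = 4937, Σst = 2767
nΣst − ΣsΣt = 13835 − 14700 = -865
nΣs² − (Σs)² = 10610 − 10000 = 610; nΣt² − (Σt)² = 24685 − 21609 = 3076
r = -865 / √(610 × 3076) = -865 / 1369.8029 ≈ -0.631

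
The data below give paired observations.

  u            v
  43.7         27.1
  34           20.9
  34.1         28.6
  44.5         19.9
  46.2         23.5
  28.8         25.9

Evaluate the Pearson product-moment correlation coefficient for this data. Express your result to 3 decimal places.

-0.299

n = 6, Σu = 231.3, Σv = 145.9, Σu² = 9172.63, Σv² = 3608.25, Σuv = 5587.3
nΣuv − ΣuΣv = 33523.8 − 33746.67 = -222.87
nΣu² − (Σu)² = 55035.78 − 53499.69 = 1536.09; nΣv² − (Σv)² = 21649.5 − 21286.81 = 362.69
r = -222.87 / √(1536.09 × 362.69) = -222.87 / 746.4077 ≈ -0.299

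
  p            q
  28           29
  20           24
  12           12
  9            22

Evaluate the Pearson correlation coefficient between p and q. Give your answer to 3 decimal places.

n = 4, Σp = 69, Σq = 87, Σp² = 1409, Σq² = 2045, Σpq = 1634
nΣpq − ΣpΣq = 6536 − 6003 = 533
nΣp² − (Σp)² = 5636 − 4761 = 875; nΣq² − (Σq)² = 8180 − 7569 = 611
r = 533 / √(875 × 611) = 533 / 731.1806 ≈ 0.729

0.729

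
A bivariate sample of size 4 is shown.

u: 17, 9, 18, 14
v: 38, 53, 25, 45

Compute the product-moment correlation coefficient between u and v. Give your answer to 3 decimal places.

n = 4, Σu = 58, Σv = 161, Σu² = 890, Σv² = 6903, Σuv = 2203
nΣuv − ΣuΣv = 8812 − 9338 = -526
nΣu² − (Σu)² = 3560 − 3364 = 196; nΣv² − (Σv)² = 27612 − 25921 = 1691
r = -526 / √(196 × 1691) = -526 / 575.7048 ≈ -0.914

-0.914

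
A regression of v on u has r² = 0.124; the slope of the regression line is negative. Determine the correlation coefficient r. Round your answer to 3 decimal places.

|r| = √0.124 = 0.352
The association is negative, so r = −0.352.

-0.352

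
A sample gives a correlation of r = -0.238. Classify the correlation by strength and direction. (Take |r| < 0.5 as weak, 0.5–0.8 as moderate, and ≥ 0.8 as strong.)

weak negative

r = -0.238 < 0 so the relationship is negative.
|r| = 0.238, which falls in the weak range.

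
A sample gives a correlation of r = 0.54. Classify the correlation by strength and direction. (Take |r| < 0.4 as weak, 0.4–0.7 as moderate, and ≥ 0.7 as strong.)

moderate positive

r = 0.54 > 0 so the relationship is positive.
|r| = 0.54, which falls in the moderate range.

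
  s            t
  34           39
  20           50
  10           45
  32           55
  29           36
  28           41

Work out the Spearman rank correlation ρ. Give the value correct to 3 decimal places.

Rank s: 6, 2, 1, 5, 4, 3
Rank t: 2, 5, 4, 6, 1, 3
d = rank(s) − rank(t): 4, -3, -3, -1, 3, 0; Σd² = 44
ρ = 1 − 6Σd² / [n(n²−1)] = 1 − 6×44 / (6×35) = 1 − 264/210 ≈ -0.257

-0.257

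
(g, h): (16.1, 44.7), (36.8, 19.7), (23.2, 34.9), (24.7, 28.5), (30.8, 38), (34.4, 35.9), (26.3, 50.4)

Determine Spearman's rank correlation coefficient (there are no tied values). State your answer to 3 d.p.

Rank g: 1, 7, 2, 3, 5, 6, 4
Rank h: 6, 1, 3, 2, 5, 4, 7
d = rank(g) − rank(h): -5, 6, -1, 1, 0, 2, -3; Σd² = 76
ρ = 1 − 6Σd² / [n(n²−1)] = 1 − 6×76 / (7×48) = 1 − 456/336 ≈ -0.357

-0.357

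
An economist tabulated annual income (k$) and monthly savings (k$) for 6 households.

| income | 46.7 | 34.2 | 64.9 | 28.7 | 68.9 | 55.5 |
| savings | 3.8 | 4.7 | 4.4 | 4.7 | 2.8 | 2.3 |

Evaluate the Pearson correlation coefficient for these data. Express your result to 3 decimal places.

-0.621

n = 6, Σx = 298.9, Σy = 22.7, Σx² = 16213.69, Σy² = 91.11, Σxy = 1079.22
nΣxy − ΣxΣy = 6475.32 − 6785.03 = -309.71
nΣx² − (Σx)² = 97282.14 − 89341.21 = 7940.93; nΣy² − (Σy)² = 546.66 − 515.29 = 31.37
r = -309.71 / √(7940.93 × 31.37) = -309.71 / 499.1062 ≈ -0.621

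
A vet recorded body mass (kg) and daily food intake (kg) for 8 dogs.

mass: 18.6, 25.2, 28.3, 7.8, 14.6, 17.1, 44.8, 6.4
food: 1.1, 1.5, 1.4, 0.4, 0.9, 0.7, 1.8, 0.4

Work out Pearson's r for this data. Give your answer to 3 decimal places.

0.942

n = 8, Σx = 162.8, Σy = 8.2, Σx² = 4396.3, Σy² = 10.28, Σxy = 209.31
nΣxy − ΣxΣy = 1674.48 − 1334.96 = 339.52
nΣx² − (Σx)² = 35170.4 − 26503.84 = 8666.56; nΣy² − (Σy)² = 82.24 − 67.24 = 15
r = 339.52 / √(8666.56 × 15) = 339.52 / 360.5529 ≈ 0.942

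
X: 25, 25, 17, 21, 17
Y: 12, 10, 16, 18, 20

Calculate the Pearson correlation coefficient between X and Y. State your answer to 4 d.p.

n = 5, ΣX = 105, ΣY = 76, ΣX² = 2269, ΣY² = 1224, ΣXY = 1540
nΣXY − ΣXΣY = 7700 − 7980 = -280
nΣX² − (ΣX)² = 11345 − 11025 = 320; nΣY² − (ΣY)² = 6120 − 5776 = 344
r = -280 / √(320 × 344) = -280 / 331.7831 ≈ -0.8439

-0.8439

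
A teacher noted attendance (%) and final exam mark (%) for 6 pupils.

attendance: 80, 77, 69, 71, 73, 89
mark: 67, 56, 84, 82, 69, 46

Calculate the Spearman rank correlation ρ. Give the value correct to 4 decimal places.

-0.9429

Rank attendance: 5, 4, 1, 2, 3, 6
Rank mark: 3, 2, 6, 5, 4, 1
d = rank(attendance) − rank(mark): 2, 2, -5, -3, -1, 5; Σd² = 68
ρ = 1 − 6Σd² / [n(n²−1)] = 1 − 6×68 / (6×35) = 1 − 408/210 ≈ -0.9429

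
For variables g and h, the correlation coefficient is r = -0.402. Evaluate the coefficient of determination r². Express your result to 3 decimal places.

0.162

r² = (-0.402)² = 0.162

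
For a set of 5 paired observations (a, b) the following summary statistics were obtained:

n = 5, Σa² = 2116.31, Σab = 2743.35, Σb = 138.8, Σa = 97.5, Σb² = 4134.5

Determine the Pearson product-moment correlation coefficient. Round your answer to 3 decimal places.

0.149

r = (nΣab − ΣaΣb) / √[(nΣa² − (Σa)²)(nΣb² − (Σb)²)]
Numerator: 5×2743.35 − 97.5×138.8 = 183.75
Denominator: √[(10581.55 − 9506.25)(20672.5 − 19265.44)] = √[1075.3 × 1407.06] = 1230.0454
r = 183.75 / 1230.0454 ≈ 0.149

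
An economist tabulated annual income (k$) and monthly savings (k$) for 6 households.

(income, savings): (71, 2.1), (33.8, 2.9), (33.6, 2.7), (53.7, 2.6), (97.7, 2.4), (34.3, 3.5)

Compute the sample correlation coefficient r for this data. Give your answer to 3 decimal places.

n = 6, Σx = 324.1, Σy = 16.2, Σx² = 20917.87, Σy² = 44.88, Σxy = 831.99
nΣxy − ΣxΣy = 4991.94 − 5250.42 = -258.48
nΣx² − (Σx)² = 125507.22 − 105040.81 = 20466.41; nΣy² − (Σy)² = 269.28 − 262.44 = 6.84
r = -258.48 / √(20466.41 × 6.84) = -258.48 / 374.1527 ≈ -0.691

-0.691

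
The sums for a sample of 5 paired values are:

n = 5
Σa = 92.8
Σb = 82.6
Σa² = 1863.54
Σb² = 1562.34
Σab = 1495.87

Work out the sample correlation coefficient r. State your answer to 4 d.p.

-0.2225

r = (nΣab − ΣaΣb) / √[(nΣa² − (Σa)²)(nΣb² − (Σb)²)]
Numerator: 5×1495.87 − 92.8×82.6 = -185.93
Denominator: √[(9317.7 − 8611.84)(7811.7 − 6822.76)] = √[705.86 × 988.94] = 835.4958
r = -185.93 / 835.4958 ≈ -0.2225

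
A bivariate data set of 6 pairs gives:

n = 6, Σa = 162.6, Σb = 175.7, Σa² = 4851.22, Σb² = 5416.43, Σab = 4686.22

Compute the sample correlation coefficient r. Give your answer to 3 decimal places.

-0.217

r = (nΣab − ΣaΣb) / √[(nΣa² − (Σa)²)(nΣb² − (Σb)²)]
Numerator: 6×4686.22 − 162.6×175.7 = -451.5
Denominator: √[(29107.32 − 26438.76)(32498.58 − 30870.49)] = √[2668.56 × 1628.09] = 2084.3838
r = -451.5 / 2084.3838 ≈ -0.217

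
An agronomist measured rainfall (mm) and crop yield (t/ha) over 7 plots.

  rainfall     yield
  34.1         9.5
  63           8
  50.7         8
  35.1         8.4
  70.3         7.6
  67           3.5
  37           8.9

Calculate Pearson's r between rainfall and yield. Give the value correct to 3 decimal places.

-0.666

n = 7, Σx = 357.2, Σy = 53.9, Σx² = 19734.4, Σy² = 438.03, Σxy = 2626.47
nΣxy − ΣxΣy = 18385.29 − 19253.08 = -867.79
nΣx² − (Σx)² = 138140.8 − 127591.84 = 10548.96; nΣy² − (Σy)² = 3066.21 − 2905.21 = 161
r = -867.79 / √(10548.96 × 161) = -867.79 / 1303.2201 ≈ -0.666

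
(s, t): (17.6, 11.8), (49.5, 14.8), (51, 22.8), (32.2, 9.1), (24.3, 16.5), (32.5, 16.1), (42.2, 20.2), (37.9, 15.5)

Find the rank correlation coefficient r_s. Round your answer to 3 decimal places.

0.524

Rank s: 1, 7, 8, 3, 2, 4, 6, 5
Rank t: 2, 3, 8, 1, 6, 5, 7, 4
d = rank(s) − rank(t): -1, 4, 0, 2, -4, -1, -1, 1; Σd² = 40
ρ = 1 − 6Σd² / [n(n²−1)] = 1 − 6×40 / (8×63) = 1 − 240/504 ≈ 0.524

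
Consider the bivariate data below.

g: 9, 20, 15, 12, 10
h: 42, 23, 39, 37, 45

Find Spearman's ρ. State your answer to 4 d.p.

Rank g: 1, 5, 4, 3, 2
Rank h: 4, 1, 3, 2, 5
d = rank(g) − rank(h): -3, 4, 1, 1, -3; Σd² = 36
ρ = 1 − 6Σd² / [n(n²−1)] = 1 − 6×36 / (5×24) = 1 − 216/120 ≈ -0.8000

-0.8000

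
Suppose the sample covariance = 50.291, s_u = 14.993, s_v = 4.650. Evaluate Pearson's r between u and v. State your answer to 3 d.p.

r = Cov(u,v) / (s_u · s_v) = 50.291 / (14.993 × 4.650)
  = 50.291 / 69.7175 ≈ 0.721

0.721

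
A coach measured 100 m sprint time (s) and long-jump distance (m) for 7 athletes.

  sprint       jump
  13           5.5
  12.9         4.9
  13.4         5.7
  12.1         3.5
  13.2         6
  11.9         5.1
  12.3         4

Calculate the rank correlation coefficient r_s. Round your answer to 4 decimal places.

0.7500

Rank sprint: 5, 4, 7, 2, 6, 1, 3
Rank jump: 5, 3, 6, 1, 7, 4, 2
d = rank(sprint) − rank(jump): 0, 1, 1, 1, -1, -3, 1; Σd² = 14
ρ = 1 − 6Σd² / [n(n²−1)] = 1 − 6×14 / (7×48) = 1 − 84/336 ≈ 0.7500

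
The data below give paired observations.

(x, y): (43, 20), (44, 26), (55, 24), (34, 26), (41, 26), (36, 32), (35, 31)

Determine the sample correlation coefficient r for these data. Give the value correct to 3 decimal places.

n = 7, Σx = 288, Σy = 185, Σx² = 12168, Σy² = 4989, Σxy = 7511
nΣxy − ΣxΣy = 52577 − 53280 = -703
nΣx² − (Σx)² = 85176 − 82944 = 2232; nΣy² − (Σy)² = 34923 − 34225 = 698
r = -703 / √(2232 × 698) = -703 / 1248.1731 ≈ -0.563

-0.563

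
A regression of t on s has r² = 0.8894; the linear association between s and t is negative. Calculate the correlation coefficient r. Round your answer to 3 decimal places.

-0.943

|r| = √0.8894 = 0.943
The association is negative, so r = −0.943.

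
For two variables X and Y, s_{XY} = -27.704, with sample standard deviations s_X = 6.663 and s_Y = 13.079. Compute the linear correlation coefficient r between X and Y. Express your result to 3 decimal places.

r = Cov(X,Y) / (s_X · s_Y) = -27.704 / (6.663 × 13.079)
  = -27.704 / 87.1454 ≈ -0.318

-0.318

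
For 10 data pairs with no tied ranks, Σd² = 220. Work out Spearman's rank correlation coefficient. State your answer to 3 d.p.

-0.333

ρ = 1 − 6Σd² / [n(n²−1)] = 1 − 6×220 / (10×99)
  = 1 − 1320/990 = 1 − 1.3333 ≈ -0.333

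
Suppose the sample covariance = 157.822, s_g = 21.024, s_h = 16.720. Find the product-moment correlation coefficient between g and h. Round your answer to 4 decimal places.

0.4490

r = Cov(g,h) / (s_g · s_h) = 157.822 / (21.024 × 16.720)
  = 157.822 / 351.5213 ≈ 0.4490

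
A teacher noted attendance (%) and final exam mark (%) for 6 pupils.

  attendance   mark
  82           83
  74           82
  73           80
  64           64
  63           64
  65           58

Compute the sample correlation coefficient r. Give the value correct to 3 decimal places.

0.898

n = 6, Σx = 421, Σy = 431, Σx² = 29819, Σy² = 31569, Σxy = 30612
nΣxy − ΣxΣy = 183672 − 181451 = 2221
nΣx² − (Σx)² = 178914 − 177241 = 1673; nΣy² − (Σy)² = 189414 − 185761 = 3653
r = 2221 / √(1673 × 3653) = 2221 / 2472.1385 ≈ 0.898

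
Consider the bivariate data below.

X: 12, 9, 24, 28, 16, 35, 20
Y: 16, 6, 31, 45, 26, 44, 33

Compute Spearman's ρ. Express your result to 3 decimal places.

0.929

Rank X: 2, 1, 5, 6, 3, 7, 4
Rank Y: 2, 1, 4, 7, 3, 6, 5
d = rank(X) − rank(Y): 0, 0, 1, -1, 0, 1, -1; Σd² = 4
ρ = 1 − 6Σd² / [n(n²−1)] = 1 − 6×4 / (7×48) = 1 − 24/336 ≈ 0.929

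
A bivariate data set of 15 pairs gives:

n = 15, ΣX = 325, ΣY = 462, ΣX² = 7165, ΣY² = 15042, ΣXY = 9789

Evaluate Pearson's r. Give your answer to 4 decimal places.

r = (nΣXY − ΣXΣY) / √[(nΣX² − (ΣX)²)(nΣY² − (ΣY)²)]
Numerator: 15×9789 − 325×462 = -3315
Denominator: √[(107475 − 105625)(225630 − 213444)] = √[1850 × 12186] = 4748.0628
r = -3315 / 4748.0628 ≈ -0.6982

-0.6982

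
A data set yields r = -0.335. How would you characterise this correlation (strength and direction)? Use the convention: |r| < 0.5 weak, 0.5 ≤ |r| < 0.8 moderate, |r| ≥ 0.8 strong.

weak negative

r = -0.335 < 0 so the relationship is negative.
|r| = 0.335, which falls in the weak range.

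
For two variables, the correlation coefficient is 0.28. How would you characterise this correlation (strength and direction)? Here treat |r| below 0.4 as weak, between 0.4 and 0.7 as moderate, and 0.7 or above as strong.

weak positive

r = 0.28 > 0 so the relationship is positive.
|r| = 0.28, which falls in the weak range.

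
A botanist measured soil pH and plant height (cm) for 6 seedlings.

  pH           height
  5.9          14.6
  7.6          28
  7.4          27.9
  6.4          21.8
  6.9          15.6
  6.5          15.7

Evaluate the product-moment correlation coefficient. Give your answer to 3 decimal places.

n = 6, Σx = 40.7, Σy = 123.6, Σx² = 278.15, Σy² = 2740.66, Σxy = 854.61
nΣxy − ΣxΣy = 5127.66 − 5030.52 = 97.14
nΣx² − (Σx)² = 1668.9 − 1656.49 = 12.41; nΣy² − (Σy)² = 16443.96 − 15276.96 = 1167
r = 97.14 / √(12.41 × 1167) = 97.14 / 120.3431 ≈ 0.807

0.807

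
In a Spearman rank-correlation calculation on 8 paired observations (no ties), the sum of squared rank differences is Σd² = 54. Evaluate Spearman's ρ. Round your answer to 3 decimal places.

ρ = 1 − 6Σd² / [n(n²−1)] = 1 − 6×54 / (8×63)
  = 1 − 324/504 = 1 − 0.6429 ≈ 0.357

0.357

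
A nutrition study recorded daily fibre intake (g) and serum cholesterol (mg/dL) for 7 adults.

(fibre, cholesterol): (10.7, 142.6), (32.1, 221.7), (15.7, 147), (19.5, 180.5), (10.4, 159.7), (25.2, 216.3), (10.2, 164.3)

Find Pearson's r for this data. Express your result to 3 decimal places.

n = 7, Σx = 123.8, Σy = 1232.1, Σx² = 2618.88, Σy² = 222959.17, Σxy = 23257.54
nΣxy − ΣxΣy = 162802.78 − 152533.98 = 10268.8
nΣx² − (Σx)² = 18332.16 − 15326.44 = 3005.72; nΣy² − (Σy)² = 1560714.19 − 1518070.41 = 42643.78
r = 10268.8 / √(3005.72 × 42643.78) = 10268.8 / 11321.4514 ≈ 0.907

0.907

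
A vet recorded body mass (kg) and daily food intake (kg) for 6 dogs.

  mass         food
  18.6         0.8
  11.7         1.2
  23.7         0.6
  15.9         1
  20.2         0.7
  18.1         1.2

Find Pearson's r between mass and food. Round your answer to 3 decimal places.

n = 6, Σx = 108.2, Σy = 5.5, Σx² = 2033, Σy² = 5.37, Σxy = 94.9
nΣxy − ΣxΣy = 569.4 − 595.1 = -25.7
nΣx² − (Σx)² = 12198 − 11707.24 = 490.76; nΣy² − (Σy)² = 32.22 − 30.25 = 1.97
r = -25.7 / √(490.76 × 1.97) = -25.7 / 31.0934 ≈ -0.827

-0.827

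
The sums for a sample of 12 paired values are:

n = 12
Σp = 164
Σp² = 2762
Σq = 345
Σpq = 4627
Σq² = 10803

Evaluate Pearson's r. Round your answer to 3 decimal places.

-0.130

r = (nΣpq − ΣpΣq) / √[(nΣp² − (Σp)²)(nΣq² − (Σq)²)]
Numerator: 12×4627 − 164×345 = -1056
Denominator: √[(33144 − 26896)(129636 − 119025)] = √[6248 × 10611] = 8142.3294
r = -1056 / 8142.3294 ≈ -0.130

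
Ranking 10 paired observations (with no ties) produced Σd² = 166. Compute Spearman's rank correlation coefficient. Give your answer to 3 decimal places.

ρ = 1 − 6Σd² / [n(n²−1)] = 1 − 6×166 / (10×99)
  = 1 − 996/990 = 1 − 1.0061 ≈ -0.006

-0.006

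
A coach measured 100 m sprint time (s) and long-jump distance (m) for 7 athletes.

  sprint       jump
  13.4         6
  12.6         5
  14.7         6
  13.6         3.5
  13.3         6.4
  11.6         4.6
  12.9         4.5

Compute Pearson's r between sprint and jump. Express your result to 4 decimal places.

0.3487

n = 7, Σx = 92.1, Σy = 36, Σx² = 1217.23, Σy² = 191.62, Σxy = 475.73
nΣxy − ΣxΣy = 3330.11 − 3315.6 = 14.51
nΣx² − (Σx)² = 8520.61 − 8482.41 = 38.2; nΣy² − (Σy)² = 1341.34 − 1296 = 45.34
r = 14.51 / √(38.2 × 45.34) = 14.51 / 41.6172 ≈ 0.3487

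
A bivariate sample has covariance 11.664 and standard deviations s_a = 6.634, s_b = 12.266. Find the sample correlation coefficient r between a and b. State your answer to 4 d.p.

0.1433

r = Cov(a,b) / (s_a · s_b) = 11.664 / (6.634 × 12.266)
  = 11.664 / 81.3726 ≈ 0.1433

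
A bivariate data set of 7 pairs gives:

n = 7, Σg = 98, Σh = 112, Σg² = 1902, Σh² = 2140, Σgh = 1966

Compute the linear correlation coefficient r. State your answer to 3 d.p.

r = (nΣgh − ΣgΣh) / √[(nΣg² − (Σg)²)(nΣh² − (Σh)²)]
Numerator: 7×1966 − 98×112 = 2786
Denominator: √[(13314 − 9604)(14980 − 12544)] = √[3710 × 2436] = 3006.2535
r = 2786 / 3006.2535 ≈ 0.927

0.927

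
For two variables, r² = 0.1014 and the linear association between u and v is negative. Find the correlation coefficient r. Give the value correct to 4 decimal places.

|r| = √0.1014 = 0.3184
The association is negative, so r = −0.3184.

-0.3184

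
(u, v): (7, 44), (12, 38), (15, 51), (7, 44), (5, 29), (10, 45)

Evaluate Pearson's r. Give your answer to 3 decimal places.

n = 6, Σu = 56, Σv = 251, Σu² = 592, Σv² = 10783, Σuv = 2432
nΣuv − ΣuΣv = 14592 − 14056 = 536
nΣu² − (Σu)² = 3552 − 3136 = 416; nΣv² − (Σv)² = 64698 − 63001 = 1697
r = 536 / √(416 × 1697) = 536 / 840.2095 ≈ 0.638

0.638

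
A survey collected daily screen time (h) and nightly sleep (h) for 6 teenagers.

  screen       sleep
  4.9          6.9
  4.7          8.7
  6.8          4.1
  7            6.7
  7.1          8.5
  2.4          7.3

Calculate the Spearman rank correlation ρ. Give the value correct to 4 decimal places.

-0.2571

Rank screen: 3, 2, 4, 5, 6, 1
Rank sleep: 3, 6, 1, 2, 5, 4
d = rank(screen) − rank(sleep): 0, -4, 3, 3, 1, -3; Σd² = 44
ρ = 1 − 6Σd² / [n(n²−1)] = 1 − 6×44 / (6×35) = 1 − 264/210 ≈ -0.2571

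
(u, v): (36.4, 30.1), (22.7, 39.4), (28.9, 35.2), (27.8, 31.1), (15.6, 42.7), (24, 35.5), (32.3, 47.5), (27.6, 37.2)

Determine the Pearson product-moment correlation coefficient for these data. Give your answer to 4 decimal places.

n = 8, Σu = 215.3, Σv = 298.7, Σu² = 6072.71, Σv² = 11388.25, Σuv = 7950.97
nΣuv − ΣuΣv = 63607.76 − 64310.11 = -702.35
nΣu² − (Σu)² = 48581.68 − 46354.09 = 2227.59; nΣv² − (Σv)² = 91106 − 89221.69 = 1884.31
r = -702.35 / √(2227.59 × 1884.31) = -702.35 / 2048.7728 ≈ -0.3428

-0.3428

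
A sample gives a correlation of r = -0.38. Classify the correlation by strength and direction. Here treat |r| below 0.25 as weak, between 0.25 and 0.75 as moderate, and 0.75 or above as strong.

r = -0.38 < 0 so the relationship is negative.
|r| = 0.38, which falls in the moderate range.

moderate negative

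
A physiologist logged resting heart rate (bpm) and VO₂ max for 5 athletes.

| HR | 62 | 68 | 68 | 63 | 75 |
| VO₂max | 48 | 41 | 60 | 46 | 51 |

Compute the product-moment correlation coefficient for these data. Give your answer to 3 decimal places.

n = 5, Σx = 336, Σy = 246, Σx² = 22686, Σy² = 12302, Σxy = 16567
nΣxy − ΣxΣy = 82835 − 82656 = 179
nΣx² − (Σx)² = 113430 − 112896 = 534; nΣy² − (Σy)² = 61510 − 60516 = 994
r = 179 / √(534 × 994) = 179 / 728.5575 ≈ 0.246

0.246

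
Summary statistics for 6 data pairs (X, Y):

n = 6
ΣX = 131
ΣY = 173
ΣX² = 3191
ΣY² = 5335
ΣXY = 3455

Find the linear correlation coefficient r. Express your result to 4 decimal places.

r = (nΣXY − ΣXΣY) / √[(nΣX² − (ΣX)²)(nΣY² − (ΣY)²)]
Numerator: 6×3455 − 131×173 = -1933
Denominator: √[(19146 − 17161)(32010 − 29929)] = √[1985 × 2081] = 2032.4333
r = -1933 / 2032.4333 ≈ -0.9511

-0.9511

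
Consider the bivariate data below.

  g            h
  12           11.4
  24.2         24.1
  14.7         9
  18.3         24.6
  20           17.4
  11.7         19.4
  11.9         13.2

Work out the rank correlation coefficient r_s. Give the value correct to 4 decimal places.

Rank g: 3, 7, 4, 5, 6, 1, 2
Rank h: 2, 6, 1, 7, 4, 5, 3
d = rank(g) − rank(h): 1, 1, 3, -2, 2, -4, -1; Σd² = 36
ρ = 1 − 6Σd² / [n(n²−1)] = 1 − 6×36 / (7×48) = 1 − 216/336 ≈ 0.3571

0.3571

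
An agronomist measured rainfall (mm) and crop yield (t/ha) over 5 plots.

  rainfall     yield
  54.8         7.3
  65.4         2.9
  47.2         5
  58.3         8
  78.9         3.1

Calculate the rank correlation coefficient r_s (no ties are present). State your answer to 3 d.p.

Rank rainfall: 2, 4, 1, 3, 5
Rank yield: 4, 1, 3, 5, 2
d = rank(rainfall) − rank(yield): -2, 3, -2, -2, 3; Σd² = 30
ρ = 1 − 6Σd² / [n(n²−1)] = 1 − 6×30 / (5×24) = 1 − 180/120 ≈ -0.500

-0.500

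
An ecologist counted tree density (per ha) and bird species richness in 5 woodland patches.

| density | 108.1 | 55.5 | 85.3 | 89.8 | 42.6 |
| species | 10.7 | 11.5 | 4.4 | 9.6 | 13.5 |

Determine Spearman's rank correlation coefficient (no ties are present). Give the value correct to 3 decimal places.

Rank density: 5, 2, 3, 4, 1
Rank species: 3, 4, 1, 2, 5
d = rank(density) − rank(species): 2, -2, 2, 2, -4; Σd² = 32
ρ = 1 − 6Σd² / [n(n²−1)] = 1 − 6×32 / (5×24) = 1 − 192/120 ≈ -0.600

-0.600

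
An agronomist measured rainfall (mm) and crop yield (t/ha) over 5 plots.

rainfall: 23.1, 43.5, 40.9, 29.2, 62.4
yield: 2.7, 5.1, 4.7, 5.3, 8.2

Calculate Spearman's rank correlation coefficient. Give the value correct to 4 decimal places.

Rank rainfall: 1, 4, 3, 2, 5
Rank yield: 1, 3, 2, 4, 5
d = rank(rainfall) − rank(yield): 0, 1, 1, -2, 0; Σd² = 6
ρ = 1 − 6Σd² / [n(n²−1)] = 1 − 6×6 / (5×24) = 1 − 36/120 ≈ 0.7000

0.7000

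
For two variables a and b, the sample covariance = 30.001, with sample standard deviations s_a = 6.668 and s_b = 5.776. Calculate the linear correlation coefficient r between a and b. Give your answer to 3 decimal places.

0.779

r = Cov(a,b) / (s_a · s_b) = 30.001 / (6.668 × 5.776)
  = 30.001 / 38.5144 ≈ 0.779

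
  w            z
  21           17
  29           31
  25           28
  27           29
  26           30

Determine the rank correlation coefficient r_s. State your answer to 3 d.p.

0.900

Rank w: 1, 5, 2, 4, 3
Rank z: 1, 5, 2, 3, 4
d = rank(w) − rank(z): 0, 0, 0, 1, -1; Σd² = 2
ρ = 1 − 6Σd² / [n(n²−1)] = 1 − 6×2 / (5×24) = 1 − 12/120 ≈ 0.900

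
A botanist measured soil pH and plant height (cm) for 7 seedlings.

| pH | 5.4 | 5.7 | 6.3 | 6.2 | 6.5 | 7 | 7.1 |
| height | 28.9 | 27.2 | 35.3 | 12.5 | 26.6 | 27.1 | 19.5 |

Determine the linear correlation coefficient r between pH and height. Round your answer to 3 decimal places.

-0.227

n = 7, Σx = 44.2, Σy = 177.1, Σx² = 281.44, Σy² = 4799.61, Σxy = 1112.04
nΣxy − ΣxΣy = 7784.28 − 7827.82 = -43.54
nΣx² − (Σx)² = 1970.08 − 1953.64 = 16.44; nΣy² − (Σy)² = 33597.27 − 31364.41 = 2232.86
r = -43.54 / √(16.44 × 2232.86) = -43.54 / 191.5939 ≈ -0.227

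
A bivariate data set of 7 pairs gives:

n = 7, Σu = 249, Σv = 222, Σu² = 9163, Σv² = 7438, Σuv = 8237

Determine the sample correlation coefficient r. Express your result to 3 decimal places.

0.976

r = (nΣuv − ΣuΣv) / √[(nΣu² − (Σu)²)(nΣv² − (Σv)²)]
Numerator: 7×8237 − 249×222 = 2381
Denominator: √[(64141 − 62001)(52066 − 49284)] = √[2140 × 2782] = 2439.9754
r = 2381 / 2439.9754 ≈ 0.976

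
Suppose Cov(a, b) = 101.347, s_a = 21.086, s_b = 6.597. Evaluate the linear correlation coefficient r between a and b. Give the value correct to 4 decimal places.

r = Cov(a,b) / (s_a · s_b) = 101.347 / (21.086 × 6.597)
  = 101.347 / 139.1043 ≈ 0.7286

0.7286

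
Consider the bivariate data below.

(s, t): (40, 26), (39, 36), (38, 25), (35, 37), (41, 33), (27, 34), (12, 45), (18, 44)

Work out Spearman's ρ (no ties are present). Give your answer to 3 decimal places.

Rank s: 7, 6, 5, 4, 8, 3, 1, 2
Rank t: 2, 5, 1, 6, 3, 4, 8, 7
d = rank(s) − rank(t): 5, 1, 4, -2, 5, -1, -7, -5; Σd² = 146
ρ = 1 − 6Σd² / [n(n²−1)] = 1 − 6×146 / (8×63) = 1 − 876/504 ≈ -0.738

-0.738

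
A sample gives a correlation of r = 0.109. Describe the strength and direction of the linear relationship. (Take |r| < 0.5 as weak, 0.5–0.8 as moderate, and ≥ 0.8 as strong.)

r = 0.109 > 0 so the relationship is positive.
|r| = 0.109, which falls in the weak range.

weak positive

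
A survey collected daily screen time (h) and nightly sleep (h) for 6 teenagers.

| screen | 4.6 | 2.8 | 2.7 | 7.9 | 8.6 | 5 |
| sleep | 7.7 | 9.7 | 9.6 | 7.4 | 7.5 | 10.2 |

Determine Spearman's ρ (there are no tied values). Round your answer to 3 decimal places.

-0.543

Rank screen: 3, 2, 1, 5, 6, 4
Rank sleep: 3, 5, 4, 1, 2, 6
d = rank(screen) − rank(sleep): 0, -3, -3, 4, 4, -2; Σd² = 54
ρ = 1 − 6Σd² / [n(n²−1)] = 1 − 6×54 / (6×35) = 1 − 324/210 ≈ -0.543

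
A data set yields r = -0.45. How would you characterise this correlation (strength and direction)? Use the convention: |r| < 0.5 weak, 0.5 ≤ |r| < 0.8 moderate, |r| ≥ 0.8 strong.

r = -0.45 < 0 so the relationship is negative.
|r| = 0.45, which falls in the weak range.

weak negative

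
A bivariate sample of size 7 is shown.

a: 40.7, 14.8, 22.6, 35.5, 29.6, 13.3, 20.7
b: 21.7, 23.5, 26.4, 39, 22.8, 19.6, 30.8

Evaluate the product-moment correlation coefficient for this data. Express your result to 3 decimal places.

n = 7, Σa = 177.2, Σb = 183.8, Σa² = 5128.08, Σb² = 5093.74, Σab = 4785.25
nΣab − ΣaΣb = 33496.75 − 32569.36 = 927.39
nΣa² − (Σa)² = 35896.56 − 31399.84 = 4496.72; nΣb² − (Σb)² = 35656.18 − 33782.44 = 1873.74
r = 927.39 / √(4496.72 × 1873.74) = 927.39 / 2902.7029 ≈ 0.319

0.319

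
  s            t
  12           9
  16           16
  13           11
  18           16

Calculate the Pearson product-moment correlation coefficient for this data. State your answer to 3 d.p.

n = 4, Σs = 59, Σt = 52, Σs² = 893, Σt² = 714, Σst = 795
nΣst − ΣsΣt = 3180 − 3068 = 112
nΣs² − (Σs)² = 3572 − 3481 = 91; nΣt² − (Σt)² = 2856 − 2704 = 152
r = 112 / √(91 × 152) = 112 / 117.6095 ≈ 0.952

0.952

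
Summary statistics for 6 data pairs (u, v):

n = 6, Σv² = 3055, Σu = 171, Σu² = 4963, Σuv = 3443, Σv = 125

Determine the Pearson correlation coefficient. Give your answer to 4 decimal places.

r = (nΣuv − ΣuΣv) / √[(nΣu² − (Σu)²)(nΣv² − (Σv)²)]
Numerator: 6×3443 − 171×125 = -717
Denominator: √[(29778 − 29241)(18330 − 15625)] = √[537 × 2705] = 1205.2323
r = -717 / 1205.2323 ≈ -0.5949

-0.5949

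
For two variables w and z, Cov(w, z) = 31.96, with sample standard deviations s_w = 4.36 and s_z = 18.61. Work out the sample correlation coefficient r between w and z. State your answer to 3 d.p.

0.394

r = Cov(w,z) / (s_w · s_z) = 31.96 / (4.36 × 18.61)
  = 31.96 / 81.1396 ≈ 0.394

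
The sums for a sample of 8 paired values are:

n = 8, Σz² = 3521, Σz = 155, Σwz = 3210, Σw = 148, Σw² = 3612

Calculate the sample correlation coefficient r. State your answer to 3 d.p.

0.509

r = (nΣwz − ΣwΣz) / √[(nΣw² − (Σw)²)(nΣz² − (Σz)²)]
Numerator: 8×3210 − 148×155 = 2740
Denominator: √[(28896 − 21904)(28168 − 24025)] = √[6992 × 4143] = 5382.1795
r = 2740 / 5382.1795 ≈ 0.509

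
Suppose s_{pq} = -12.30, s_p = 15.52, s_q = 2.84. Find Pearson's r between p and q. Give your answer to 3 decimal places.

r = Cov(p,q) / (s_p · s_q) = -12.30 / (15.52 × 2.84)
  = -12.30 / 44.0768 ≈ -0.279

-0.279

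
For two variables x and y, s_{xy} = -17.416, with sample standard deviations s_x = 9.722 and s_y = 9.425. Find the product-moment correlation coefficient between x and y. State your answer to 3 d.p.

r = Cov(x,y) / (s_x · s_y) = -17.416 / (9.722 × 9.425)
  = -17.416 / 91.6299 ≈ -0.190

-0.190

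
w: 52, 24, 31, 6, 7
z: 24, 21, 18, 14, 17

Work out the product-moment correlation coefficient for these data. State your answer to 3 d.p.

0.881

n = 5, Σw = 120, Σz = 94, Σw² = 4326, Σz² = 1826, Σwz = 2513
nΣwz − ΣwΣz = 12565 − 11280 = 1285
nΣw² − (Σw)² = 21630 − 14400 = 7230; nΣz² − (Σz)² = 9130 − 8836 = 294
r = 1285 / √(7230 × 294) = 1285 / 1457.9506 ≈ 0.881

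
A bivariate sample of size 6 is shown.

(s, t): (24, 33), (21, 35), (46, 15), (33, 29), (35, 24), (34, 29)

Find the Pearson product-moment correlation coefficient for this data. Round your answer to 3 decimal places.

n = 6, Σs = 193, Σt = 165, Σs² = 6603, Σt² = 4797, Σst = 5000
nΣst − ΣsΣt = 30000 − 31845 = -1845
nΣs² − (Σs)² = 39618 − 37249 = 2369; nΣt² − (Σt)² = 28782 − 27225 = 1557
r = -1845 / √(2369 × 1557) = -1845 / 1920.5554 ≈ -0.961

-0.961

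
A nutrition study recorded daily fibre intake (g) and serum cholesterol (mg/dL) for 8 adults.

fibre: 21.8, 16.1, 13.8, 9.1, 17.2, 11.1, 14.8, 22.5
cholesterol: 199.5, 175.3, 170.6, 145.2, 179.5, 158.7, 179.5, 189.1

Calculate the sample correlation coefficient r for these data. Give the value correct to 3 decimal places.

n = 8, Σx = 126.4, Σy = 1397.4, Σx² = 2152.04, Σy² = 246102.74, Σxy = 22607.35
nΣxy − ΣxΣy = 180858.8 − 176631.36 = 4227.44
nΣx² − (Σx)² = 17216.32 − 15976.96 = 1239.36; nΣy² − (Σy)² = 1968821.92 − 1952726.76 = 16095.16
r = 4227.44 / √(1239.36 × 16095.16) = 4227.44 / 4466.2845 ≈ 0.947

0.947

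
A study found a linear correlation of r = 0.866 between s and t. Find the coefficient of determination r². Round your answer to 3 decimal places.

r² = (0.866)² = 0.750

0.750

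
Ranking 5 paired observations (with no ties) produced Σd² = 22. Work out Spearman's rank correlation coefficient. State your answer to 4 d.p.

ρ = 1 − 6Σd² / [n(n²−1)] = 1 − 6×22 / (5×24)
  = 1 − 132/120 = 1 − 1.10000 ≈ -0.1000

-0.1000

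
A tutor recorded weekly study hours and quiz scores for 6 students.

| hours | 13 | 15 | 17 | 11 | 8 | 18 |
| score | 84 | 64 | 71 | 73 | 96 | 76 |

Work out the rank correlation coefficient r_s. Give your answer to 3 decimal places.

Rank hours: 3, 4, 5, 2, 1, 6
Rank score: 5, 1, 2, 3, 6, 4
d = rank(hours) − rank(score): -2, 3, 3, -1, -5, 2; Σd² = 52
ρ = 1 − 6Σd² / [n(n²−1)] = 1 − 6×52 / (6×35) = 1 − 312/210 ≈ -0.486

-0.486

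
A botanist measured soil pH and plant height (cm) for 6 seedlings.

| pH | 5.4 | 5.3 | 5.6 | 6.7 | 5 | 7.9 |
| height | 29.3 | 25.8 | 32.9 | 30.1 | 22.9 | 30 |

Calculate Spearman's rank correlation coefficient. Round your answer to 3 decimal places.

Rank pH: 3, 2, 4, 5, 1, 6
Rank height: 3, 2, 6, 5, 1, 4
d = rank(pH) − rank(height): 0, 0, -2, 0, 0, 2; Σd² = 8
ρ = 1 − 6Σd² / [n(n²−1)] = 1 − 6×8 / (6×35) = 1 − 48/210 ≈ 0.771

0.771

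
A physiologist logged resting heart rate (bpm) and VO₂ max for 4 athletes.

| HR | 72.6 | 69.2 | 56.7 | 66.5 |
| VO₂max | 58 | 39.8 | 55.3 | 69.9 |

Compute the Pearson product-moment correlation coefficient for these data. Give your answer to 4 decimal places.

n = 4, Σx = 265, Σy = 223, Σx² = 17696.54, Σy² = 12892.14, Σxy = 14748.82
nΣxy − ΣxΣy = 58995.28 − 59095 = -99.72
nΣx² − (Σx)² = 70786.16 − 70225 = 561.16; nΣy² − (Σy)² = 51568.56 − 49729 = 1839.56
r = -99.72 / √(561.16 × 1839.56) = -99.72 / 1016.0155 ≈ -0.0981

-0.0981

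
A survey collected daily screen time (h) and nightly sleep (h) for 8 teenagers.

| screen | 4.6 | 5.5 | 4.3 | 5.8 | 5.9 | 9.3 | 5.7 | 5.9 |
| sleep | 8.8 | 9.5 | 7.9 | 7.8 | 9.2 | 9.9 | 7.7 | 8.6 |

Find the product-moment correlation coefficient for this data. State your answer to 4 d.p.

n = 8, Σx = 47, Σy = 69.4, Σx² = 292.14, Σy² = 606.84, Σxy = 412.92
nΣxy − ΣxΣy = 3303.36 − 3261.8 = 41.56
nΣx² − (Σx)² = 2337.12 − 2209 = 128.12; nΣy² − (Σy)² = 4854.72 − 4816.36 = 38.36
r = 41.56 / √(128.12 × 38.36) = 41.56 / 70.1048 ≈ 0.5928

0.5928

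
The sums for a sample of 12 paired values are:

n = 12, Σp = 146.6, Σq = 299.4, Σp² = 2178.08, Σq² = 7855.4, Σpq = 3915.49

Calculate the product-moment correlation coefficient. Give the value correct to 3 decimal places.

0.668

r = (nΣpq − ΣpΣq) / √[(nΣp² − (Σp)²)(nΣq² − (Σq)²)]
Numerator: 12×3915.49 − 146.6×299.4 = 3093.84
Denominator: √[(26136.96 − 21491.56)(94264.8 − 89640.36)] = √[4645.4 × 4624.44] = 4634.9082
r = 3093.84 / 4634.9082 ≈ 0.668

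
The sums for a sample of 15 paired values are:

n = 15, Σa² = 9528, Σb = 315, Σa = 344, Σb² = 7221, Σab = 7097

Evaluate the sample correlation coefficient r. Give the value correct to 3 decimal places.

-0.127

r = (nΣab − ΣaΣb) / √[(nΣa² − (Σa)²)(nΣb² − (Σb)²)]
Numerator: 15×7097 − 344×315 = -1905
Denominator: √[(142920 − 118336)(108315 − 99225)] = √[24584 × 9090] = 14948.8648
r = -1905 / 14948.8648 ≈ -0.127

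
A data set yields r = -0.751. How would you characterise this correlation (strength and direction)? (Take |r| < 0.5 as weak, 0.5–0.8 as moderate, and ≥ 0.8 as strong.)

r = -0.751 < 0 so the relationship is negative.
|r| = 0.751, which falls in the moderate range.

moderate negative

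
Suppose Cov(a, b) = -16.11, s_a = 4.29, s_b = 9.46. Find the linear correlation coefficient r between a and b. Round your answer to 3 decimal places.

-0.397

r = Cov(a,b) / (s_a · s_b) = -16.11 / (4.29 × 9.46)
  = -16.11 / 40.5834 ≈ -0.397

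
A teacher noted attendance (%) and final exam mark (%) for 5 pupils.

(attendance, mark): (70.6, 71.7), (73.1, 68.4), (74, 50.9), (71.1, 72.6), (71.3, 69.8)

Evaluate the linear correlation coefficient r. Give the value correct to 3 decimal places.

-0.847

n = 5, Σx = 360.1, Σy = 333.4, Σx² = 25942.87, Σy² = 22553.06, Σxy = 23967.26
nΣxy − ΣxΣy = 119836.3 − 120057.34 = -221.04
nΣx² − (Σx)² = 129714.35 − 129672.01 = 42.34; nΣy² − (Σy)² = 112765.3 − 111155.56 = 1609.74
r = -221.04 / √(42.34 × 1609.74) = -221.04 / 261.0678 ≈ -0.847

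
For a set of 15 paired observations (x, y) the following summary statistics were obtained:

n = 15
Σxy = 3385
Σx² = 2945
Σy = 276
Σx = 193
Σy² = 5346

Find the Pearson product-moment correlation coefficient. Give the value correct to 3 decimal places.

r = (nΣxy − ΣxΣy) / √[(nΣx² − (Σx)²)(nΣy² − (Σy)²)]
Numerator: 15×3385 − 193×276 = -2493
Denominator: √[(44175 − 37249)(80190 − 76176)] = √[6926 × 4014] = 5272.6619
r = -2493 / 5272.6619 ≈ -0.473

-0.473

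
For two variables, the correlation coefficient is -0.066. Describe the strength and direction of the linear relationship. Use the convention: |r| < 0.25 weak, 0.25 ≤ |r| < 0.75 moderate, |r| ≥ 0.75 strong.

r = -0.066 < 0 so the relationship is negative.
|r| = 0.066, which falls in the weak range.

weak negative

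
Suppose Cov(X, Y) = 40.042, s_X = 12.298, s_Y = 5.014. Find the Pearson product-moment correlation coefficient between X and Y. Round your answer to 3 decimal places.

0.649

r = Cov(X,Y) / (s_X · s_Y) = 40.042 / (12.298 × 5.014)
  = 40.042 / 61.6622 ≈ 0.649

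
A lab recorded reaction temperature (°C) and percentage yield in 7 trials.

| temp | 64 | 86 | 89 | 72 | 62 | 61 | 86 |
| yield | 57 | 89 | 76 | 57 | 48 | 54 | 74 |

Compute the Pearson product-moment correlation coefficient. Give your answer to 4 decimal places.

n = 7, Σx = 520, Σy = 455, Σx² = 39558, Σy² = 30891, Σxy = 34804
nΣxy − ΣxΣy = 243628 − 236600 = 7028
nΣx² − (Σx)² = 276906 − 270400 = 6506; nΣy² − (Σy)² = 216237 − 207025 = 9212
r = 7028 / √(6506 × 9212) = 7028 / 7741.6582 ≈ 0.9078

0.9078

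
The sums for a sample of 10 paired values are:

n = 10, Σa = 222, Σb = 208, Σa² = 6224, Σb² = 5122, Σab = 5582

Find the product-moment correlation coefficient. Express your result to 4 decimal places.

r = (nΣab − ΣaΣb) / √[(nΣa² − (Σa)²)(nΣb² − (Σb)²)]
Numerator: 10×5582 − 222×208 = 9644
Denominator: √[(62240 − 49284)(51220 − 43264)] = √[12956 × 7956] = 10152.7305
r = 9644 / 10152.7305 ≈ 0.9499

0.9499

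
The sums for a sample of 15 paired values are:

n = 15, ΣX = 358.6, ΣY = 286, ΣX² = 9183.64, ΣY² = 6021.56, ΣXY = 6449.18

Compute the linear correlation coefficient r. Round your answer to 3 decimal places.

r = (nΣXY − ΣXΣY) / √[(nΣX² − (ΣX)²)(nΣY² − (ΣY)²)]
Numerator: 15×6449.18 − 358.6×286 = -5821.9
Denominator: √[(137754.6 − 128593.96)(90323.4 − 81796)] = √[9160.64 × 8527.4] = 8838.3506
r = -5821.9 / 8838.3506 ≈ -0.659

-0.659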